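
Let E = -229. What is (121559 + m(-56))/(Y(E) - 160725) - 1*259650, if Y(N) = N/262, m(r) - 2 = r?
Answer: -10933939811660/42110179 ≈ -2.5965e+5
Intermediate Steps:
m(r) = 2 + r
Y(N) = N/262 (Y(N) = N*(1/262) = N/262)
(121559 + m(-56))/(Y(E) - 160725) - 1*259650 = (121559 + (2 - 56))/((1/262)*(-229) - 160725) - 1*259650 = (121559 - 54)/(-229/262 - 160725) - 259650 = 121505/(-42110179/262) - 259650 = 121505*(-262/42110179) - 259650 = -31834310/42110179 - 259650 = -10933939811660/42110179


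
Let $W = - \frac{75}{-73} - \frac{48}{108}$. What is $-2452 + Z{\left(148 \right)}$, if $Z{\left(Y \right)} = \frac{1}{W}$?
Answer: $- \frac{938459}{383} \approx -2450.3$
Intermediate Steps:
$W = \frac{383}{657}$ ($W = \left(-75\right) \left(- \frac{1}{73}\right) - \frac{4}{9} = \frac{75}{73} - \frac{4}{9} = \frac{383}{657} \approx 0.58295$)
$Z{\left(Y \right)} = \frac{657}{383}$ ($Z{\left(Y \right)} = \frac{1}{\frac{383}{657}} = \frac{657}{383}$)
$-2452 + Z{\left(148 \right)} = -2452 + \frac{657}{383} = - \frac{938459}{383}$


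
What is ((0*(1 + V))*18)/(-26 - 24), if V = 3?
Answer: 0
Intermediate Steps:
((0*(1 + V))*18)/(-26 - 24) = ((0*(1 + 3))*18)/(-26 - 24) = ((0*4)*18)/(-50) = (0*18)*(-1/50) = 0*(-1/50) = 0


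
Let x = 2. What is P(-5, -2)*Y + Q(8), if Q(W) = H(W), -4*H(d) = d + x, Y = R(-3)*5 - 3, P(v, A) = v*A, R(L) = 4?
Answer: 335/2 ≈ 167.50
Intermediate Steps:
P(v, A) = A*v
Y = 17 (Y = 4*5 - 3 = 20 - 3 = 17)
H(d) = -½ - d/4 (H(d) = -(d + 2)/4 = -(2 + d)/4 = -½ - d/4)
Q(W) = -½ - W/4
P(-5, -2)*Y + Q(8) = -2*(-5)*17 + (-½ - ¼*8) = 10*17 + (-½ - 2) = 170 - 5/2 = 335/2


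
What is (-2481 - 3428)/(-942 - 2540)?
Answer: 5909/3482 ≈ 1.6970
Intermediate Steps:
(-2481 - 3428)/(-942 - 2540) = -5909/(-3482) = -5909*(-1/3482) = 5909/3482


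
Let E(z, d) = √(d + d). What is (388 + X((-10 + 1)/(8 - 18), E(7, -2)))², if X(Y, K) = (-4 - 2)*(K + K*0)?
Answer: 150400 - 9312*I ≈ 1.504e+5 - 9312.0*I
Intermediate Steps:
E(z, d) = √2*√d (E(z, d) = √(2*d) = √2*√d)
X(Y, K) = -6*K (X(Y, K) = -6*(K + 0) = -6*K)
(388 + X((-10 + 1)/(8 - 18), E(7, -2)))² = (388 - 6*√2*√(-2))² = (388 - 6*√2*I*√2)² = (388 - 12*I)²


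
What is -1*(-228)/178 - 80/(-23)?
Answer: 9742/2047 ≈ 4.7592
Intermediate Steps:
-1*(-228)/178 - 80/(-23) = 228*(1/178) - 80*(-1/23) = 114/89 + 80/23 = 9742/2047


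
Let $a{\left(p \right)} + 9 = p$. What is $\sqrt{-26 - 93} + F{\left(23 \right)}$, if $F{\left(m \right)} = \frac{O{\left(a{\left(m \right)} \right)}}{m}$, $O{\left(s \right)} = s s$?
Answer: $\frac{196}{23} + i \sqrt{119} \approx 8.5217 + 10.909 i$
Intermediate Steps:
$a{\left(p \right)} = -9 + p$
$O{\left(s \right)} = s^{2}$
$F{\left(m \right)} = \frac{\left(-9 + m\right)^{2}}{m}$
$\sqrt{-26 - 93} + F{\left(23 \right)} = \sqrt{-26 - 93} + \frac{\left(-9 + 23\right)^{2}}{23} = \sqrt{-119} + \frac{14^{2}}{23} = i \sqrt{119} + \frac{1}{23} \cdot 196 = i \sqrt{119} + \frac{196}{23} = \frac{196}{23} + i \sqrt{119}$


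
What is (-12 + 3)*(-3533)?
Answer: 31797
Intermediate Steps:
(-12 + 3)*(-3533) = -9*(-3533) = 31797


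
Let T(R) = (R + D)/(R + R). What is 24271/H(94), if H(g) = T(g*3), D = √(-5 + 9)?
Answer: 3422211/71 ≈ 48200.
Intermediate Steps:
D = 2 (D = √4 = 2)
T(R) = (2 + R)/(2*R) (T(R) = (R + 2)/(R + R) = (2 + R)/((2*R)) = (2 + R)*(1/(2*R)) = (2 + R)/(2*R))
H(g) = (2 + 3*g)/(6*g) (H(g) = (2 + g*3)/(2*((g*3))) = (2 + 3*g)/(2*((3*g))) = (1/(3*g))*(2 + 3*g)/2 = (2 + 3*g)/(6*g))
24271/H(94) = 24271/(((⅙)*(2 + 3*94)/94)) = 24271/(((⅙)*(1/94)*(2 + 282))) = 24271/(((⅙)*(1/94)*284)) = 24271/(71/141) = 24271*(141/71) = 3422211/71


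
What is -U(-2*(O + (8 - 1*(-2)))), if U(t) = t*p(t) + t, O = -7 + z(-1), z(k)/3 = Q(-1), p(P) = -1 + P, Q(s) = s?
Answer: 0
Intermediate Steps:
z(k) = -3 (z(k) = 3*(-1) = -3)
O = -10 (O = -7 - 3 = -10)
U(t) = t + t*(-1 + t) (U(t) = t*(-1 + t) + t = t + t*(-1 + t))
-U(-2*(O + (8 - 1*(-2)))) = -(-2*(-10 + (8 - 1*(-2))))² = -(-2*(-10 + (8 + 2)))² = -(-2*(-10 + 10))² = -(-2*0)² = -1*0² = -1*0 = 0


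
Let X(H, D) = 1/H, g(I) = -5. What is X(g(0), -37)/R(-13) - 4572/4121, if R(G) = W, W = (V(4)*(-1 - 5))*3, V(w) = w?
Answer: -1641799/1483560 ≈ -1.1067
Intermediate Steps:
W = -72 (W = (4*(-1 - 5))*3 = (4*(-6))*3 = -24*3 = -72)
R(G) = -72
X(g(0), -37)/R(-13) - 4572/4121 = 1/(-5*(-72)) - 4572/4121 = -⅕*(-1/72) - 4572*1/4121 = 1/360 - 4572/4121 = -1641799/1483560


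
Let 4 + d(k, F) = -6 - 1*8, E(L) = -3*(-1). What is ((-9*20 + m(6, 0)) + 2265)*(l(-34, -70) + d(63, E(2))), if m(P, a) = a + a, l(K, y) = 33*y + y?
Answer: -4999830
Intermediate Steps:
l(K, y) = 34*y
E(L) = 3
d(k, F) = -18 (d(k, F) = -4 + (-6 - 1*8) = -4 + (-6 - 8) = -4 - 14 = -18)
m(P, a) = 2*a
((-9*20 + m(6, 0)) + 2265)*(l(-34, -70) + d(63, E(2))) = ((-9*20 + 2*0) + 2265)*(34*(-70) - 18) = ((-180 + 0) + 2265)*(-2380 - 18) = (-180 + 2265)*(-2398) = 2085*(-2398) = -4999830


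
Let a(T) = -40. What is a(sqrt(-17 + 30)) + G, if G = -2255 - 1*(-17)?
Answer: -2278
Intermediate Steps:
G = -2238 (G = -2255 + 17 = -2238)
a(sqrt(-17 + 30)) + G = -40 - 2238 = -2278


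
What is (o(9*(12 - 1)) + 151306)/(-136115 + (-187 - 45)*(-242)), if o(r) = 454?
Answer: -151760/79971 ≈ -1.8977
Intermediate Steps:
(o(9*(12 - 1)) + 151306)/(-136115 + (-187 - 45)*(-242)) = (454 + 151306)/(-136115 + (-187 - 45)*(-242)) = 151760/(-136115 - 232*(-242)) = 151760/(-136115 + 56144) = 151760/(-79971) = 151760*(-1/79971) = -151760/79971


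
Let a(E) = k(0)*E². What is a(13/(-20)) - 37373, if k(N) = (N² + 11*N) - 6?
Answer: -7475107/200 ≈ -37376.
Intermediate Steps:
k(N) = -6 + N² + 11*N
a(E) = -6*E² (a(E) = (-6 + 0² + 11*0)*E² = (-6 + 0 + 0)*E² = -6*E²)
a(13/(-20)) - 37373 = -6*(13/(-20))² - 37373 = -6*(13*(-1/20))² - 37373 = -6*(-13/20)² - 37373 = -6*169/400 - 37373 = -507/200 - 37373 = -7475107/200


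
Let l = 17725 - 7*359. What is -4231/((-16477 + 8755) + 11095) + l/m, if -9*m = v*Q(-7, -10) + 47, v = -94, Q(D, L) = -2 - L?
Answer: 152935943/792655 ≈ 192.94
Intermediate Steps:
m = 235/3 (m = -(-94*(-2 - 1*(-10)) + 47)/9 = -(-94*(-2 + 10) + 47)/9 = -(-94*8 + 47)/9 = -(-752 + 47)/9 = -⅑*(-705) = 235/3 ≈ 78.333)
l = 15212 (l = 17725 - 1*2513 = 17725 - 2513 = 15212)
-4231/((-16477 + 8755) + 11095) + l/m = -4231/((-16477 + 8755) + 11095) + 15212/(235/3) = -4231/(-7722 + 11095) + 15212*(3/235) = -4231/3373 + 45636/235 = 152935943/792655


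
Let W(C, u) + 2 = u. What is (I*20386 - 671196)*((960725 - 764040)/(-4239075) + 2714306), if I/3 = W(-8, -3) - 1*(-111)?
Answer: 4457904584268238752/282605 ≈ 1.5774e+13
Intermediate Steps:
W(C, u) = -2 + u
I = 318 (I = 3*((-2 - 3) - 1*(-111)) = 3*(-5 + 111) = 3*106 = 318)
(I*20386 - 671196)*((960725 - 764040)/(-4239075) + 2714306) = (318*20386 - 671196)*((960725 - 764040)/(-4239075) + 2714306) = (6482748 - 671196)*(196685*(-1/4239075) + 2714306) = 5811552*(-39337/847815 + 2714306) = 5811552*(2301229302053/847815) = 4457904584268238752/282605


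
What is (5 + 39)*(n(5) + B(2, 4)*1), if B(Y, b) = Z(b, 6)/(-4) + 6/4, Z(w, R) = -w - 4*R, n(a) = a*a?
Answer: 1474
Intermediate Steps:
n(a) = a²
B(Y, b) = 15/2 + b/4 (B(Y, b) = (-b - 4*6)/(-4) + 6/4 = (-b - 24)*(-¼) + 6*(¼) = (-24 - b)*(-¼) + 3/2 = (6 + b/4) + 3/2 = 15/2 + b/4)
(5 + 39)*(n(5) + B(2, 4)*1) = (5 + 39)*(5² + (15/2 + (¼)*4)*1) = 44*(25 + (15/2 + 1)*1) = 44*(25 + (17/2)*1) = 44*(25 + 17/2) = 44*(67/2) = 1474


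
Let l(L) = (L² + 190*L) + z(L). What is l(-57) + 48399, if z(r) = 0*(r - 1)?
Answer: 40818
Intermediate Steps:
z(r) = 0 (z(r) = 0*(-1 + r) = 0)
l(L) = L² + 190*L (l(L) = (L² + 190*L) + 0 = L² + 190*L)
l(-57) + 48399 = -57*(190 - 57) + 48399 = -57*133 + 48399 = -7581 + 48399 = 40818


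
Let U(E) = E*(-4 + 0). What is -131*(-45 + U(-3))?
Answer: 4323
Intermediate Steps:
U(E) = -4*E (U(E) = E*(-4) = -4*E)
-131*(-45 + U(-3)) = -131*(-45 - 4*(-3)) = -131*(-45 + 12) = -131*(-33) = 4323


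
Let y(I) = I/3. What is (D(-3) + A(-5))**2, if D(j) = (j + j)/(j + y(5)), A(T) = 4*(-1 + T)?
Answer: 1521/4 ≈ 380.25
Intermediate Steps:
A(T) = -4 + 4*T
y(I) = I/3 (y(I) = I*(1/3) = I/3)
D(j) = 2*j/(5/3 + j) (D(j) = (j + j)/(j + (1/3)*5) = (2*j)/(j + 5/3) = (2*j)/(5/3 + j) = 2*j/(5/3 + j))
(D(-3) + A(-5))**2 = (6*(-3)/(5 + 3*(-3)) + (-4 + 4*(-5)))**2 = (6*(-3)/(5 - 9) + (-4 - 20))**2 = (6*(-3)/(-4) - 24)**2 = (6*(-3)*(-1/4) - 24)**2 = (9/2 - 24)**2 = (-39/2)**2 = 1521/4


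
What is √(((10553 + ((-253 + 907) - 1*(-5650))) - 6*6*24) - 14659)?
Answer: √1334 ≈ 36.524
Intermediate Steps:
√(((10553 + ((-253 + 907) - 1*(-5650))) - 6*6*24) - 14659) = √(((10553 + (654 + 5650)) - 36*24) - 14659) = √(((10553 + 6304) - 864) - 14659) = √((16857 - 864) - 14659) = √(15993 - 14659) = √1334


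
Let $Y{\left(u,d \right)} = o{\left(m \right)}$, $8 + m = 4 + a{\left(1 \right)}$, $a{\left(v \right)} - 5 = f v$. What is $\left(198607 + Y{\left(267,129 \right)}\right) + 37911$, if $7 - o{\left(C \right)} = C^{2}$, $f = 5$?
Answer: $236489$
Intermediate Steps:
$a{\left(v \right)} = 5 + 5 v$
$m = 6$ ($m = -8 + \left(4 + \left(5 + 5 \cdot 1\right)\right) = -8 + \left(4 + \left(5 + 5\right)\right) = -8 + \left(4 + 10\right) = -8 + 14 = 6$)
$o{\left(C \right)} = 7 - C^{2}$
$Y{\left(u,d \right)} = -29$ ($Y{\left(u,d \right)} = 7 - 6^{2} = 7 - 36 = -29$)
$\left(198607 + Y{\left(267,129 \right)}\right) + 37911 = \left(198607 - 29\right) + 37911 = 198578 + 37911 = 236489$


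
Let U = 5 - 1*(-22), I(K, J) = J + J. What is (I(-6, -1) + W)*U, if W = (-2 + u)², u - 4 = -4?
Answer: 54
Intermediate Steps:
u = 0 (u = 4 - 4 = 0)
I(K, J) = 2*J
U = 27 (U = 5 + 22 = 27)
W = 4 (W = (-2 + 0)² = (-2)² = 4)
(I(-6, -1) + W)*U = (2*(-1) + 4)*27 = (-2 + 4)*27 = 2*27 = 54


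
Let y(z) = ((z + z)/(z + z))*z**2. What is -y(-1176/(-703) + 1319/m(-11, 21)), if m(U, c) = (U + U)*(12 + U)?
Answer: -812494918225/239197156 ≈ -3396.8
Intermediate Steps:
m(U, c) = 2*U*(12 + U) (m(U, c) = (2*U)*(12 + U) = 2*U*(12 + U))
y(z) = z**2 (y(z) = ((2*z)/((2*z)))*z**2 = ((2*z)*(1/(2*z)))*z**2 = 1*z**2 = z**2)
-y(-1176/(-703) + 1319/m(-11, 21)) = -(-1176/(-703) + 1319/((2*(-11)*(12 - 11))))**2 = -(-1176*(-1/703) + 1319/((2*(-11)*1)))**2 = -(1176/703 + 1319/(-22))**2 = -(1176/703 + 1319*(-1/22))**2 = -(1176/703 - 1319/22)**2 = -(-901385/15466)**2 = -1*812494918225/239197156 = -812494918225/239197156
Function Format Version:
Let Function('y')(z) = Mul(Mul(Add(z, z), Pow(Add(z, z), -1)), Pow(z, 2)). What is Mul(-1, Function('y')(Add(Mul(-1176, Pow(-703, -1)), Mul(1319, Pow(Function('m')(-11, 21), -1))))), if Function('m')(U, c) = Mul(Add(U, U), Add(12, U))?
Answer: Rational(-812494918225, 239197156) ≈ -3396.8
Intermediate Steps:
Function('m')(U, c) = Mul(2, U, Add(12, U)) (Function('m')(U, c) = Mul(Mul(2, U), Add(12, U)) = Mul(2, U, Add(12, U)))
Function('y')(z) = Pow(z, 2) (Function('y')(z) = Mul(Mul(Mul(2, z), Pow(Mul(2, z), -1)), Pow(z, 2)) = Mul(Mul(Mul(2, z), Mul(Rational(1, 2), Pow(z, -1))), Pow(z, 2)) = Mul(1, Pow(z, 2)) = Pow(z, 2))
Mul(-1, Function('y')(Add(Mul(-1176, Pow(-703, -1)), Mul(1319, Pow(Function('m')(-11, 21), -1))))) = Mul(-1, Pow(Add(Mul(-1176, Pow(-703, -1)), Mul(1319, Pow(Mul(2, -11, Add(12, -11)), -1))), 2)) = Mul(-1, Pow(Add(Mul(-1176, Rational(-1, 703)), Mul(1319, Pow(Mul(2, -11, 1), -1))), 2)) = Mul(-1, Pow(Add(Rational(1176, 703), Mul(1319, Pow(-22, -1))), 2)) = Mul(-1, Pow(Add(Rational(1176, 703), Mul(1319, Rational(-1, 22))), 2)) = Mul(-1, Pow(Add(Rational(1176, 703), Rational(-1319, 22)), 2)) = Mul(-1, Pow(Rational(-901385, 15466), 2)) = Mul(-1, Rational(812494918225, 239197156)) = Rational(-812494918225, 239197156)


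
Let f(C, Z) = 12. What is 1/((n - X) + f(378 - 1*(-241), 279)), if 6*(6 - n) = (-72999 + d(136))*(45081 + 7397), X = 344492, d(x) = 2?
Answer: 3/1914334861 ≈ 1.5671e-9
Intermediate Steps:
n = 1915368301/3 (n = 6 - (-72999 + 2)*(45081 + 7397)/6 = 6 - (-72997)*52478/6 = 6 - ⅙*(-3830736566) = 6 + 1915368283/3 = 1915368301/3 ≈ 6.3846e+8)
1/((n - X) + f(378 - 1*(-241), 279)) = 1/((1915368301/3 - 1*344492) + 12) = 1/((1915368301/3 - 344492) + 12) = 1/(1914334825/3 + 12) = 1/(1914334861/3) = 3/1914334861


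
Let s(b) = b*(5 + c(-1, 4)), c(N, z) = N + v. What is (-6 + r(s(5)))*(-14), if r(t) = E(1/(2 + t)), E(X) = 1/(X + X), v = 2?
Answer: -140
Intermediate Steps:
c(N, z) = 2 + N (c(N, z) = N + 2 = 2 + N)
s(b) = 6*b (s(b) = b*(5 + (2 - 1)) = b*(5 + 1) = b*6 = 6*b)
E(X) = 1/(2*X)
r(t) = 1 + t/2 (r(t) = 1/(2*(1/(2 + t))) = (2 + t)/2 = 1 + t/2)
(-6 + r(s(5)))*(-14) = (-6 + (1 + (6*5)/2))*(-14) = (-6 + (1 + (1/2)*30))*(-14) = (-6 + (1 + 15))*(-14) = (-6 + 16)*(-14) = 10*(-14) = -140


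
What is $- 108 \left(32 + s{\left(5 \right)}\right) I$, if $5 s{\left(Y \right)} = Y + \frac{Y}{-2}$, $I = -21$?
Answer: $73710$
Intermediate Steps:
$s{\left(Y \right)} = \frac{Y}{10}$ ($s{\left(Y \right)} = \frac{Y + \frac{Y}{-2}}{5} = \frac{Y + Y \left(- \frac{1}{2}\right)}{5} = \frac{Y - \frac{Y}{2}}{5} = \frac{\frac{1}{2} Y}{5} = \frac{Y}{10}$)
$- 108 \left(32 + s{\left(5 \right)}\right) I = - 108 \left(32 + \frac{1}{10} \cdot 5\right) \left(-21\right) = - 108 \left(32 + \frac{1}{2}\right) \left(-21\right) = \left(-108\right) \frac{65}{2} \left(-21\right) = \left(-3510\right) \left(-21\right) = 73710$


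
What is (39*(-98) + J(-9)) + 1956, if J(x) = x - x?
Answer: -1866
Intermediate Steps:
J(x) = 0
(39*(-98) + J(-9)) + 1956 = (39*(-98) + 0) + 1956 = (-3822 + 0) + 1956 = -3822 + 1956 = -1866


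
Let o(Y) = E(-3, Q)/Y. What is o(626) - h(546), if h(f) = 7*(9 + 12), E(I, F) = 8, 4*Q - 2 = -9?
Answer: -46007/313 ≈ -146.99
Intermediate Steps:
Q = -7/4 (Q = ½ + (¼)*(-9) = ½ - 9/4 = -7/4 ≈ -1.7500)
o(Y) = 8/Y
h(f) = 147 (h(f) = 7*21 = 147)
o(626) - h(546) = 8/626 - 1*147 = 8*(1/626) - 147 = 4/313 - 147 = -46007/313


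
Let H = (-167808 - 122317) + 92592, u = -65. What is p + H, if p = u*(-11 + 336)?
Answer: -218658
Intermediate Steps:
p = -21125 (p = -65*(-11 + 336) = -65*325 = -21125)
H = -197533 (H = -290125 + 92592 = -197533)
p + H = -21125 - 197533 = -218658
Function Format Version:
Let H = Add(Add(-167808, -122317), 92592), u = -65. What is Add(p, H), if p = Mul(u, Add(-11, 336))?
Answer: -218658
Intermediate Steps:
p = -21125 (p = Mul(-65, Add(-11, 336)) = Mul(-65, 325) = -21125)
H = -197533 (H = Add(-290125, 92592) = -197533)
Add(p, H) = Add(-21125, -197533) = -218658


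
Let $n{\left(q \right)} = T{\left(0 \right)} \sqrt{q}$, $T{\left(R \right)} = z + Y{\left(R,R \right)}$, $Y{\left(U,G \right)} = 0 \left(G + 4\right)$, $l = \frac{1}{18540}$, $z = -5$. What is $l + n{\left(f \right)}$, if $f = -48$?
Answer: $\frac{1}{18540} - 20 i \sqrt{3} \approx 5.3937 \cdot 10^{-5} - 34.641 i$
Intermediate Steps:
$l = \frac{1}{18540} \approx 5.3937 \cdot 10^{-5}$
$Y{\left(U,G \right)} = 0$ ($Y{\left(U,G \right)} = 0 \left(4 + G\right) = 0$)
$T{\left(R \right)} = -5$ ($T{\left(R \right)} = -5 + 0 = -5$)
$n{\left(q \right)} = - 5 \sqrt{q}$
$l + n{\left(f \right)} = \frac{1}{18540} - 5 \sqrt{-48} = \frac{1}{18540} - 5 \cdot 4 i \sqrt{3} = \frac{1}{18540} - 20 i \sqrt{3}$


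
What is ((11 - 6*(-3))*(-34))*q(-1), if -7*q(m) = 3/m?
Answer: -2958/7 ≈ -422.57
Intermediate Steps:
q(m) = -3/(7*m)
((11 - 6*(-3))*(-34))*q(-1) = ((11 - 6*(-3))*(-34))*(-3/7/(-1)) = ((11 - 1*(-18))*(-34))*(-3/7*(-1)) = ((11 + 18)*(-34))*(3/7) = (29*(-34))*(3/7) = -986*3/7 = -2958/7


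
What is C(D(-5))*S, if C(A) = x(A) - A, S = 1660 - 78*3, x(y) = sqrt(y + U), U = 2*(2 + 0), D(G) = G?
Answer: 7130 + 1426*I ≈ 7130.0 + 1426.0*I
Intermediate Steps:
U = 4 (U = 2*2 = 4)
x(y) = sqrt(4 + y) (x(y) = sqrt(y + 4) = sqrt(4 + y))
S = 1426 (S = 1660 - 234 = 1426)
C(A) = sqrt(4 + A) - A
C(D(-5))*S = (sqrt(4 - 5) - 1*(-5))*1426 = (sqrt(-1) + 5)*1426 = (I + 5)*1426 = (5 + I)*1426 = 7130 + 1426*I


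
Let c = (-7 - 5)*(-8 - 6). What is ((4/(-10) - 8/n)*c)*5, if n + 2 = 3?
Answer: -7056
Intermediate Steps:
n = 1 (n = -2 + 3 = 1)
c = 168 (c = -12*(-14) = 168)
((4/(-10) - 8/n)*c)*5 = ((4/(-10) - 8/1)*168)*5 = ((4*(-1/10) - 8*1)*168)*5 = ((-2/5 - 8)*168)*5 = -42/5*168*5 = -7056/5*5 = -7056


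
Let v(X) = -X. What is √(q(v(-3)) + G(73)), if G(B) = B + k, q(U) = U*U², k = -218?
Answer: I*√118 ≈ 10.863*I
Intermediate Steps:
q(U) = U³
G(B) = -218 + B (G(B) = B - 218 = -218 + B)
√(q(v(-3)) + G(73)) = √((-1*(-3))³ + (-218 + 73)) = √(3³ - 145) = √(27 - 145) = √(-118) = I*√118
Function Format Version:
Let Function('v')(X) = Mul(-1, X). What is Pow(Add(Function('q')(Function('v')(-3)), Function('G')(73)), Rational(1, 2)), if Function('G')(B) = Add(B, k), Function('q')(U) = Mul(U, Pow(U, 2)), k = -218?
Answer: Mul(I, Pow(118, Rational(1, 2))) ≈ Mul(10.863, I)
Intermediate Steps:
Function('q')(U) = Pow(U, 3)
Function('G')(B) = Add(-218, B) (Function('G')(B) = Add(B, -218) = Add(-218, B))
Pow(Add(Function('q')(Function('v')(-3)), Function('G')(73)), Rational(1, 2)) = Pow(Add(Pow(Mul(-1, -3), 3), Add(-218, 73)), Rational(1, 2)) = Pow(Add(Pow(3, 3), -145), Rational(1, 2)) = Pow(Add(27, -145), Rational(1, 2)) = Pow(-118, Rational(1, 2)) = Mul(I, Pow(118, Rational(1, 2)))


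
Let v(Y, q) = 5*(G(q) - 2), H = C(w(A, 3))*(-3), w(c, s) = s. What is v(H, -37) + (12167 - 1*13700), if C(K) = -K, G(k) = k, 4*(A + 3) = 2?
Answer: -1728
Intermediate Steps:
A = -5/2 (A = -3 + (1/4)*2 = -3 + 1/2 = -5/2 ≈ -2.5000)
H = 9 (H = -1*3*(-3) = -3*(-3) = 9)
v(Y, q) = -10 + 5*q (v(Y, q) = 5*(q - 2) = 5*(-2 + q) = -10 + 5*q)
v(H, -37) + (12167 - 1*13700) = (-10 + 5*(-37)) + (12167 - 1*13700) = (-10 - 185) + (12167 - 13700) = -195 - 1533 = -1728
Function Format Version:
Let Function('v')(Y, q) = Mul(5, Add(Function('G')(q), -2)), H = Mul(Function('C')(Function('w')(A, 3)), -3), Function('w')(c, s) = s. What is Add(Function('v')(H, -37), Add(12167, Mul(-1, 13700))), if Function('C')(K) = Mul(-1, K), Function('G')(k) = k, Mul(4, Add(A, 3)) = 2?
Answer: -1728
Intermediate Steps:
A = Rational(-5, 2) (A = Add(-3, Mul(Rational(1, 4), 2)) = Add(-3, Rational(1, 2)) = Rational(-5, 2) ≈ -2.5000)
H = 9 (H = Mul(Mul(-1, 3), -3) = Mul(-3, -3) = 9)
Function('v')(Y, q) = Add(-10, Mul(5, q)) (Function('v')(Y, q) = Mul(5, Add(q, -2)) = Mul(5, Add(-2, q)) = Add(-10, Mul(5, q)))
Add(Function('v')(H, -37), Add(12167, Mul(-1, 13700))) = Add(Add(-10, Mul(5, -37)), Add(12167, Mul(-1, 13700))) = Add(Add(-10, -185), Add(12167, -13700)) = Add(-195, -1533) = -1728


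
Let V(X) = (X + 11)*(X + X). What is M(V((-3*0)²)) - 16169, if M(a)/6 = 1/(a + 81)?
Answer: -436561/27 ≈ -16169.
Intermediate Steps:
V(X) = 2*X*(11 + X) (V(X) = (11 + X)*(2*X) = 2*X*(11 + X))
M(a) = 6/(81 + a) (M(a) = 6/(a + 81) = 6/(81 + a))
M(V((-3*0)²)) - 16169 = 6/(81 + 2*(-3*0)²*(11 + (-3*0)²)) - 16169 = 6/(81 + 2*0²*(11 + 0²)) - 16169 = 6/(81 + 2*0*(11 + 0)) - 16169 = 6/(81 + 2*0*11) - 16169 = 6/(81 + 0) - 16169 = 6/81 - 16169 = 6*(1/81) - 16169 = 2/27 - 16169 = -436561/27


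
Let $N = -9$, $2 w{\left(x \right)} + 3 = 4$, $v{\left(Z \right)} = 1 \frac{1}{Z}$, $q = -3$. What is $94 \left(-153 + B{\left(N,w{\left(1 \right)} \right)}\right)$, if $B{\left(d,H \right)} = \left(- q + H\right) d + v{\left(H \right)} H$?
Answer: $-17249$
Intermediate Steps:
$v{\left(Z \right)} = \frac{1}{Z}$
$w{\left(x \right)} = \frac{1}{2}$ ($w{\left(x \right)} = - \frac{3}{2} + \frac{1}{2} \cdot 4 = - \frac{3}{2} + 2 = \frac{1}{2}$)
$B{\left(d,H \right)} = 1 + d \left(3 + H\right)$ ($B{\left(d,H \right)} = \left(\left(-1\right) \left(-3\right) + H\right) d + \frac{H}{H} = \left(3 + H\right) d + 1 = d \left(3 + H\right) + 1 = 1 + d \left(3 + H\right)$)
$94 \left(-153 + B{\left(N,w{\left(1 \right)} \right)}\right) = 94 \left(-153 + \left(1 + 3 \left(-9\right) + \frac{1}{2} \left(-9\right)\right)\right) = 94 \left(-153 - \frac{61}{2}\right) = 94 \left(- \frac{367}{2}\right) = -17249$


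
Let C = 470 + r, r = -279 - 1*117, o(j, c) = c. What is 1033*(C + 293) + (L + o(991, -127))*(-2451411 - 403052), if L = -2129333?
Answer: 6078465159091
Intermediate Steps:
r = -396 (r = -279 - 117 = -396)
C = 74 (C = 470 - 396 = 74)
1033*(C + 293) + (L + o(991, -127))*(-2451411 - 403052) = 1033*(74 + 293) + (-2129333 - 127)*(-2451411 - 403052) = 1033*367 - 2129460*(-2854463) = 379111 + 6078464779980 = 6078465159091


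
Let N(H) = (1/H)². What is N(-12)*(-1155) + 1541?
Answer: 73583/48 ≈ 1533.0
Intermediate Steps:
N(H) = H⁻²
N(-12)*(-1155) + 1541 = -1155/(-12)² + 1541 = (1/144)*(-1155) + 1541 = -385/48 + 1541 = 73583/48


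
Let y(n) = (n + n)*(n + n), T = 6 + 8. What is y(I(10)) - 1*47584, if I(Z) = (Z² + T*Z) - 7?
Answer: 169572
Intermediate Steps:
T = 14
I(Z) = -7 + Z² + 14*Z (I(Z) = (Z² + 14*Z) - 7 = -7 + Z² + 14*Z)
y(n) = 4*n² (y(n) = (2*n)*(2*n) = 4*n²)
y(I(10)) - 1*47584 = 4*(-7 + 10² + 14*10)² - 1*47584 = 4*(-7 + 100 + 140)² - 47584 = 4*233² - 47584 = 4*54289 - 47584 = 217156 - 47584 = 169572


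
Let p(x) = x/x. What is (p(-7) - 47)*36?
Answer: -1656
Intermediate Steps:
p(x) = 1
(p(-7) - 47)*36 = (1 - 47)*36 = -46*36 = -1656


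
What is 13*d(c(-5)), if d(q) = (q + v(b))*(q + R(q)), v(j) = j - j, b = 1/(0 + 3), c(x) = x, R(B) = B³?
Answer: 8450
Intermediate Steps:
b = ⅓ (b = 1/3 = ⅓ ≈ 0.33333)
v(j) = 0
d(q) = q*(q + q³) (d(q) = (q + 0)*(q + q³) = q*(q + q³))
13*d(c(-5)) = 13*((-5)² + (-5)⁴) = 13*(25 + 625) = 13*650 = 8450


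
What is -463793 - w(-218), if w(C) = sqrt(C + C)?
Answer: -463793 - 2*I*sqrt(109) ≈ -4.6379e+5 - 20.881*I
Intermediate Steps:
w(C) = sqrt(2)*sqrt(C) (w(C) = sqrt(2*C) = sqrt(2)*sqrt(C))
-463793 - w(-218) = -463793 - sqrt(2)*sqrt(-218) = -463793 - sqrt(2)*(I*sqrt(218)) = -463793 - 2*I*sqrt(109)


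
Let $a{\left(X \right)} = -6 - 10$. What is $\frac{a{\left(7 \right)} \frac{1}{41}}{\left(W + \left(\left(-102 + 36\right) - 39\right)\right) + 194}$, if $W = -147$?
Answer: $\frac{8}{1189} \approx 0.0067283$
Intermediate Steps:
$a{\left(X \right)} = -16$
$\frac{a{\left(7 \right)} \frac{1}{41}}{\left(W + \left(\left(-102 + 36\right) - 39\right)\right) + 194} = \frac{\left(-16\right) \frac{1}{41}}{\left(-147 + \left(\left(-102 + 36\right) - 39\right)\right) + 194} = \frac{\left(-16\right) \frac{1}{41}}{\left(-147 - 105\right) + 194} = - \frac{16}{41 \left(\left(-147 - 105\right) + 194\right)} = - \frac{16}{41 \left(-252 + 194\right)} = - \frac{16}{41 \left(-58\right)} = \left(- \frac{16}{41}\right) \left(- \frac{1}{58}\right) = \frac{8}{1189}$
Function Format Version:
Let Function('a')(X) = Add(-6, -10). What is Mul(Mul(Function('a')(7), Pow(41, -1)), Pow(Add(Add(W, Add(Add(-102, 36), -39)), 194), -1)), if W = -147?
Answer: Rational(8, 1189) ≈ 0.0067283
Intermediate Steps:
Function('a')(X) = -16
Mul(Mul(Function('a')(7), Pow(41, -1)), Pow(Add(Add(W, Add(Add(-102, 36), -39)), 194), -1)) = Mul(Mul(-16, Pow(41, -1)), Pow(Add(Add(-147, Add(Add(-102, 36), -39)), 194), -1)) = Mul(Mul(-16, Rational(1, 41)), Pow(Add(Add(-147, Add(-66, -39)), 194), -1)) = Mul(Rational(-16, 41), Pow(Add(Add(-147, -105), 194), -1)) = Mul(Rational(-16, 41), Pow(Add(-252, 194), -1)) = Mul(Rational(-16, 41), Pow(-58, -1)) = Mul(Rational(-16, 41), Rational(-1, 58)) = Rational(8, 1189)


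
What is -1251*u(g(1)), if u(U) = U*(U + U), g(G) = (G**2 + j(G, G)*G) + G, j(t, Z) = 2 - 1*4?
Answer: 0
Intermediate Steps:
j(t, Z) = -2 (j(t, Z) = 2 - 4 = -2)
g(G) = G**2 - G (g(G) = (G**2 - 2*G) + G = G**2 - G)
u(U) = 2*U**2 (u(U) = U*(2*U) = 2*U**2)
-1251*u(g(1)) = -2502*(1*(-1 + 1))**2 = -2502*(1*0)**2 = -2502*0**2 = -2502*0 = -1251*0 = 0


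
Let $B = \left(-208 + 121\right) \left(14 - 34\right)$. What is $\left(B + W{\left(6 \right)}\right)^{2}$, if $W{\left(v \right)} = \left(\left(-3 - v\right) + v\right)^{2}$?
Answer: $3059001$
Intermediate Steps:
$W{\left(v \right)} = 9$ ($W{\left(v \right)} = \left(-3\right)^{2} = 9$)
$B = 1740$ ($B = \left(-87\right) \left(-20\right) = 1740$)
$\left(B + W{\left(6 \right)}\right)^{2} = \left(1740 + 9\right)^{2} = 1749^{2} = 3059001$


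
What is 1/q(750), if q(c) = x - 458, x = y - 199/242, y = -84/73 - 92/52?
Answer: -229658/106042797 ≈ -0.0021657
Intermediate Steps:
y = -2771/949 (y = -84*1/73 - 92*1/52 = -84/73 - 23/13 = -2771/949 ≈ -2.9199)
x = -859433/229658 (x = -2771/949 - 199/242 = -859433/229658 ≈ -3.7422)
q(c) = -106042797/229658 (q(c) = -859433/229658 - 458 = -106042797/229658)
1/q(750) = 1/(-106042797/229658) = -229658/106042797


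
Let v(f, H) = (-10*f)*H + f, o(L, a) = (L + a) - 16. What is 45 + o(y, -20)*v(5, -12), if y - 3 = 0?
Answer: -19920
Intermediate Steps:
y = 3 (y = 3 + 0 = 3)
o(L, a) = -16 + L + a
v(f, H) = f - 10*H*f (v(f, H) = -10*H*f + f = f - 10*H*f)
45 + o(y, -20)*v(5, -12) = 45 + (-16 + 3 - 20)*(5*(1 - 10*(-12))) = 45 - 165*(1 + 120) = 45 - 165*121 = 45 - 33*605 = 45 - 19965 = -19920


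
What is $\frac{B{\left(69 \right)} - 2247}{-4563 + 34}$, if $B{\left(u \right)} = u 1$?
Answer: $\frac{2178}{4529} \approx 0.4809$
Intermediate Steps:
$B{\left(u \right)} = u$
$\frac{B{\left(69 \right)} - 2247}{-4563 + 34} = \frac{69 - 2247}{-4563 + 34} = - \frac{2178}{-4529} = \left(-2178\right) \left(- \frac{1}{4529}\right) = \frac{2178}{4529}$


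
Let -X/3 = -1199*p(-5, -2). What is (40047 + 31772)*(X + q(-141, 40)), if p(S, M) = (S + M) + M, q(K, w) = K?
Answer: -2335122966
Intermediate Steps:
p(S, M) = S + 2*M (p(S, M) = (M + S) + M = S + 2*M)
X = -32373 (X = -(-3597)*(-5 + 2*(-2)) = -(-3597)*(-5 - 4) = -(-3597)*(-9) = -3*10791 = -32373)
(40047 + 31772)*(X + q(-141, 40)) = (40047 + 31772)*(-32373 - 141) = 71819*(-32514) = -2335122966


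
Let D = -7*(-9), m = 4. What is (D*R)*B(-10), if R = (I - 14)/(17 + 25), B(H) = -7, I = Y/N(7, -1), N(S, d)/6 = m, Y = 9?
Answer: 2289/16 ≈ 143.06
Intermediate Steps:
N(S, d) = 24 (N(S, d) = 6*4 = 24)
I = 3/8 (I = 9/24 = 9*(1/24) = 3/8 ≈ 0.37500)
D = 63
R = -109/336 (R = (3/8 - 14)/(17 + 25) = -109/8/42 = -109/8*1/42 = -109/336 ≈ -0.32440)
(D*R)*B(-10) = (63*(-109/336))*(-7) = -327/16*(-7) = 2289/16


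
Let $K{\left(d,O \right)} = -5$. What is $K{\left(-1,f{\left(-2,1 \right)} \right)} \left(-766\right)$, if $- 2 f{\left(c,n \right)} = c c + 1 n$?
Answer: $3830$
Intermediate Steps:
$f{\left(c,n \right)} = - \frac{n}{2} - \frac{c^{2}}{2}$ ($f{\left(c,n \right)} = - \frac{c c + 1 n}{2} = - \frac{c^{2} + n}{2} = - \frac{n + c^{2}}{2} = - \frac{n}{2} - \frac{c^{2}}{2}$)
$K{\left(-1,f{\left(-2,1 \right)} \right)} \left(-766\right) = \left(-5\right) \left(-766\right) = 3830$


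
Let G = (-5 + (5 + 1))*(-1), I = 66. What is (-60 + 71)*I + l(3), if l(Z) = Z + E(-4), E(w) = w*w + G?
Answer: 744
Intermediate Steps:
G = -1 (G = (-5 + 6)*(-1) = 1*(-1) = -1)
E(w) = -1 + w² (E(w) = w*w - 1 = w² - 1 = -1 + w²)
l(Z) = 15 + Z (l(Z) = Z + (-1 + (-4)²) = Z + (-1 + 16) = Z + 15 = 15 + Z)
(-60 + 71)*I + l(3) = (-60 + 71)*66 + (15 + 3) = 11*66 + 18 = 726 + 18 = 744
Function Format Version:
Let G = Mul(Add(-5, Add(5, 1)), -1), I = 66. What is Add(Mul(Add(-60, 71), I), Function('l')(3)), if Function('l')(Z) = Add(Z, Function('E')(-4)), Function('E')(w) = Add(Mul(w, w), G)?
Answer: 744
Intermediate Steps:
G = -1 (G = Mul(Add(-5, 6), -1) = Mul(1, -1) = -1)
Function('E')(w) = Add(-1, Pow(w, 2)) (Function('E')(w) = Add(Mul(w, w), -1) = Add(Pow(w, 2), -1) = Add(-1, Pow(w, 2)))
Function('l')(Z) = Add(15, Z) (Function('l')(Z) = Add(Z, Add(-1, Pow(-4, 2))) = Add(Z, Add(-1, 16)) = Add(Z, 15) = Add(15, Z))
Add(Mul(Add(-60, 71), I), Function('l')(3)) = Add(Mul(Add(-60, 71), 66), Add(15, 3)) = Add(Mul(11, 66), 18) = Add(726, 18) = 744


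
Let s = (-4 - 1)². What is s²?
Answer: 625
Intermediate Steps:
s = 25 (s = (-5)² = 25)
s² = 25² = 625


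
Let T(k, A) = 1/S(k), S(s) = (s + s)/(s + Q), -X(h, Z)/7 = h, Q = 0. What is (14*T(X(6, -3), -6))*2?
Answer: 14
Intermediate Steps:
X(h, Z) = -7*h
S(s) = 2 (S(s) = (s + s)/(s + 0) = (2*s)/s = 2)
T(k, A) = ½ (T(k, A) = 1/2 = ½)
(14*T(X(6, -3), -6))*2 = (14*(½))*2 = 7*2 = 14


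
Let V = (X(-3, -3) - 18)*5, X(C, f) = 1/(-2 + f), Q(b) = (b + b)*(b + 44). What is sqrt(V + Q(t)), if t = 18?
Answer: sqrt(2141) ≈ 46.271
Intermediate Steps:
Q(b) = 2*b*(44 + b) (Q(b) = (2*b)*(44 + b) = 2*b*(44 + b))
V = -91 (V = (1/(-2 - 3) - 18)*5 = (1/(-5) - 18)*5 = (-1/5 - 18)*5 = -91/5*5 = -91)
sqrt(V + Q(t)) = sqrt(-91 + 2*18*(44 + 18)) = sqrt(-91 + 2*18*62) = sqrt(-91 + 2232) = sqrt(2141)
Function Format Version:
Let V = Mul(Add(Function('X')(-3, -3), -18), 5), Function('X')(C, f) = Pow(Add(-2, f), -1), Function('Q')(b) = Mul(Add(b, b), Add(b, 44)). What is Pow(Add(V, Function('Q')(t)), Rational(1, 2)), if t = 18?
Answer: Pow(2141, Rational(1, 2)) ≈ 46.271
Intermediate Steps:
Function('Q')(b) = Mul(2, b, Add(44, b)) (Function('Q')(b) = Mul(Mul(2, b), Add(44, b)) = Mul(2, b, Add(44, b)))
V = -91 (V = Mul(Add(Pow(Add(-2, -3), -1), -18), 5) = Mul(Add(Pow(-5, -1), -18), 5) = Mul(Add(Rational(-1, 5), -18), 5) = Mul(Rational(-91, 5), 5) = -91)
Pow(Add(V, Function('Q')(t)), Rational(1, 2)) = Pow(Add(-91, Mul(2, 18, Add(44, 18))), Rational(1, 2)) = Pow(Add(-91, Mul(2, 18, 62)), Rational(1, 2)) = Pow(Add(-91, 2232), Rational(1, 2)) = Pow(2141, Rational(1, 2))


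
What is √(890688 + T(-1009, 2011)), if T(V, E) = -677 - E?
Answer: 40*√555 ≈ 942.34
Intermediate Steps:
√(890688 + T(-1009, 2011)) = √(890688 + (-677 - 1*2011)) = √(890688 + (-677 - 2011)) = √(890688 - 2688) = √888000 = 40*√555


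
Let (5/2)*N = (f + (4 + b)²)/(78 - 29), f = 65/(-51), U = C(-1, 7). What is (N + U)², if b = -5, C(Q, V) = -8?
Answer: 204032656/3186225 ≈ 64.036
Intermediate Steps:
U = -8
f = -65/51 (f = 65*(-1/51) = -65/51 ≈ -1.2745)
N = -4/1785 (N = 2*((-65/51 + (4 - 5)²)/(78 - 29))/5 = 2*((-65/51 + (-1)²)/49)/5 = 2*((-65/51 + 1)*(1/49))/5 = 2*(-14/51*1/49)/5 = (⅖)*(-2/357) = -4/1785 ≈ -0.0022409)
(N + U)² = (-4/1785 - 8)² = (-14284/1785)² = 204032656/3186225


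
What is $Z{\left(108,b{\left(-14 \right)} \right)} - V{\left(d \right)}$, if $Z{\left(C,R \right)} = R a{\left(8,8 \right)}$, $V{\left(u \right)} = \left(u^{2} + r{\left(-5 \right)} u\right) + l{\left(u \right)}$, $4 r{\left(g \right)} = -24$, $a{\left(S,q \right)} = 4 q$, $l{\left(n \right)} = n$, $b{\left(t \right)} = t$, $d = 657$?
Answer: $-428812$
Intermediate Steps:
$r{\left(g \right)} = -6$ ($r{\left(g \right)} = \frac{1}{4} \left(-24\right) = -6$)
$V{\left(u \right)} = u^{2} - 5 u$ ($V{\left(u \right)} = \left(u^{2} - 6 u\right) + u = u^{2} - 5 u$)
$Z{\left(C,R \right)} = 32 R$ ($Z{\left(C,R \right)} = R 4 \cdot 8 = R 32 = 32 R$)
$Z{\left(108,b{\left(-14 \right)} \right)} - V{\left(d \right)} = 32 \left(-14\right) - 657 \left(-5 + 657\right) = -448 - 657 \cdot 652 = -448 - 428364 = -428812$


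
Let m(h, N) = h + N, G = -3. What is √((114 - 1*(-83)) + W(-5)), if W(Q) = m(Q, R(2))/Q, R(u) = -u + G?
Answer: √199 ≈ 14.107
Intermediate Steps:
R(u) = -3 - u (R(u) = -u - 3 = -3 - u)
m(h, N) = N + h
W(Q) = (-5 + Q)/Q (W(Q) = ((-3 - 1*2) + Q)/Q = ((-3 - 2) + Q)/Q = (-5 + Q)/Q)
√((114 - 1*(-83)) + W(-5)) = √((114 - 1*(-83)) + (-5 - 5)/(-5)) = √((114 + 83) - ⅕*(-10)) = √(197 + 2) = √199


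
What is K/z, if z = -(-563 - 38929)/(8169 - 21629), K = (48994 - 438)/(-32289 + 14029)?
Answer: 8169547/9014049 ≈ 0.90631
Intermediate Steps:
K = -12139/4565 (K = 48556/(-18260) = 48556*(-1/18260) = -12139/4565 ≈ -2.6591)
z = -9873/3365 (z = -(-39492)/(-13460) = -(-39492)*(-1)/13460 = -1*9873/3365 = -9873/3365 ≈ -2.9340)
K/z = -12139/(4565*(-9873/3365)) = -12139/4565*(-3365/9873) = 8169547/9014049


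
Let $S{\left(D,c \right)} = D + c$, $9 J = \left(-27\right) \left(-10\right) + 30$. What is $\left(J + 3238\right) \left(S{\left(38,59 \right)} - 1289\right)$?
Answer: $- \frac{11698288}{3} \approx -3.8994 \cdot 10^{6}$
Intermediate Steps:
$J = \frac{100}{3}$ ($J = \frac{\left(-27\right) \left(-10\right) + 30}{9} = \frac{270 + 30}{9} = \frac{1}{9} \cdot 300 = \frac{100}{3} \approx 33.333$)
$\left(J + 3238\right) \left(S{\left(38,59 \right)} - 1289\right) = \left(\frac{100}{3} + 3238\right) \left(\left(38 + 59\right) - 1289\right) = \frac{9814 \left(97 - 1289\right)}{3} = \frac{9814}{3} \left(-1192\right) = - \frac{11698288}{3}$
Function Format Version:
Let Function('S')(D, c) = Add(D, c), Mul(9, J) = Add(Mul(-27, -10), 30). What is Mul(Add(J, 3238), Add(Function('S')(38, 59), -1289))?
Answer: Rational(-11698288, 3) ≈ -3.8994e+6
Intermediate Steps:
J = Rational(100, 3) (J = Mul(Rational(1, 9), Add(Mul(-27, -10), 30)) = Mul(Rational(1, 9), Add(270, 30)) = Mul(Rational(1, 9), 300) = Rational(100, 3) ≈ 33.333)
Mul(Add(J, 3238), Add(Function('S')(38, 59), -1289)) = Mul(Add(Rational(100, 3), 3238), Add(Add(38, 59), -1289)) = Mul(Rational(9814, 3), Add(97, -1289)) = Mul(Rational(9814, 3), -1192) = Rational(-11698288, 3)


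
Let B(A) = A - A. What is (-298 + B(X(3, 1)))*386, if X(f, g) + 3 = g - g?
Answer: -115028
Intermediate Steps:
X(f, g) = -3 (X(f, g) = -3 + (g - g) = -3 + 0 = -3)
B(A) = 0
(-298 + B(X(3, 1)))*386 = (-298 + 0)*386 = -298*386 = -115028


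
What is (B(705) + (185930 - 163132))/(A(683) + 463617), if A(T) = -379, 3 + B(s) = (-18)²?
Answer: 23119/463238 ≈ 0.049907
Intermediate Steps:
B(s) = 321 (B(s) = -3 + (-18)² = -3 + 324 = 321)
(B(705) + (185930 - 163132))/(A(683) + 463617) = (321 + (185930 - 163132))/(-379 + 463617) = (321 + 22798)/463238 = 23119*(1/463238) = 23119/463238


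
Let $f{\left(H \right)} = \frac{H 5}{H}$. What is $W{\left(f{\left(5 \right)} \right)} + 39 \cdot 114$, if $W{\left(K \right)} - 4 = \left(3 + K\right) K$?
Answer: $4490$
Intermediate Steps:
$f{\left(H \right)} = 5$ ($f{\left(H \right)} = \frac{5 H}{H} = 5$)
$W{\left(K \right)} = 4 + K \left(3 + K\right)$ ($W{\left(K \right)} = 4 + \left(3 + K\right) K = 4 + K \left(3 + K\right)$)
$W{\left(f{\left(5 \right)} \right)} + 39 \cdot 114 = \left(4 + 5^{2} + 3 \cdot 5\right) + 39 \cdot 114 = \left(4 + 25 + 15\right) + 4446 = 44 + 4446 = 4490$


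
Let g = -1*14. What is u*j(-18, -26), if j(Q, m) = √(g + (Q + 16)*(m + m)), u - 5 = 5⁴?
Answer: 1890*√10 ≈ 5976.7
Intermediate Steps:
g = -14
u = 630 (u = 5 + 5⁴ = 5 + 625 = 630)
j(Q, m) = √(-14 + 2*m*(16 + Q)) (j(Q, m) = √(-14 + (Q + 16)*(m + m)) = √(-14 + (16 + Q)*(2*m)) = √(-14 + 2*m*(16 + Q)))
u*j(-18, -26) = 630*√(-14 + 32*(-26) + 2*(-18)*(-26)) = 630*√(-14 - 832 + 936) = 630*√90 = 630*(3*√10) = 1890*√10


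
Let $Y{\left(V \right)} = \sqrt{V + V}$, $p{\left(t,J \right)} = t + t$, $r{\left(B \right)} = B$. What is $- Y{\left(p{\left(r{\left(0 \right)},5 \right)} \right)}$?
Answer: $0$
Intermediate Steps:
$p{\left(t,J \right)} = 2 t$
$Y{\left(V \right)} = \sqrt{2} \sqrt{V}$ ($Y{\left(V \right)} = \sqrt{2 V} = \sqrt{2} \sqrt{V}$)
$- Y{\left(p{\left(r{\left(0 \right)},5 \right)} \right)} = - \sqrt{2} \sqrt{2 \cdot 0} = - \sqrt{2} \sqrt{0} = - \sqrt{2} \cdot 0 = \left(-1\right) 0 = 0$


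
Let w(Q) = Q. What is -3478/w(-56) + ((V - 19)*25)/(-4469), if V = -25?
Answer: 7802391/125132 ≈ 62.353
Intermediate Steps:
-3478/w(-56) + ((V - 19)*25)/(-4469) = -3478/(-56) + ((-25 - 19)*25)/(-4469) = -3478*(-1/56) - 44*25*(-1/4469) = 1739/28 - 1100*(-1/4469) = 1739/28 + 1100/4469 = 7802391/125132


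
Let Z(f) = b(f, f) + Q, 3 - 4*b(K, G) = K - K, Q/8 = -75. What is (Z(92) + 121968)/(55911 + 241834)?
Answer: 97095/238196 ≈ 0.40763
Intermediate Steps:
Q = -600 (Q = 8*(-75) = -600)
b(K, G) = 3/4 (b(K, G) = 3/4 - (K - K)/4 = 3/4 - 1/4*0 = 3/4 + 0 = 3/4)
Z(f) = -2397/4 (Z(f) = 3/4 - 600 = -2397/4)
(Z(92) + 121968)/(55911 + 241834) = (-2397/4 + 121968)/(55911 + 241834) = (485475/4)/297745 = (485475/4)*(1/297745) = 97095/238196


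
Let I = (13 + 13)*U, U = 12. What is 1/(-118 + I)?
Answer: 1/194 ≈ 0.0051546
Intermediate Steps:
I = 312 (I = (13 + 13)*12 = 26*12 = 312)
1/(-118 + I) = 1/(-118 + 312) = 1/194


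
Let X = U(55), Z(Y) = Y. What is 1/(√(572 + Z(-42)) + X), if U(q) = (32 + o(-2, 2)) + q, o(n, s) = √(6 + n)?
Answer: 89/7391 - √530/7391 ≈ 0.0089268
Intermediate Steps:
U(q) = 34 + q (U(q) = (32 + √(6 - 2)) + q = (32 + √4) + q = (32 + 2) + q = 34 + q)
X = 89 (X = 34 + 55 = 89)
1/(√(572 + Z(-42)) + X) = 1/(√(572 - 42) + 89) = 1/(√530 + 89) = 1/(89 + √530)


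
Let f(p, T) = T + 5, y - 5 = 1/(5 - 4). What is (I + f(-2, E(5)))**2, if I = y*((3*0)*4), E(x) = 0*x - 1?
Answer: 16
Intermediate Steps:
E(x) = -1 (E(x) = 0 - 1 = -1)
y = 6 (y = 5 + 1/(5 - 4) = 5 + 1/1 = 5 + 1 = 6)
f(p, T) = 5 + T
I = 0 (I = 6*((3*0)*4) = 6*(0*4) = 6*0 = 0)
(I + f(-2, E(5)))**2 = (0 + (5 - 1))**2 = (0 + 4)**2 = 4**2 = 16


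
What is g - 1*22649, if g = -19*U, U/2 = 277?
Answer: -33175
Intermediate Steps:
U = 554 (U = 2*277 = 554)
g = -10526 (g = -19*554 = -10526)
g - 1*22649 = -10526 - 1*22649 = -10526 - 22649 = -33175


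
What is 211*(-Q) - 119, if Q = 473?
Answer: -99922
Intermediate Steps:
211*(-Q) - 119 = 211*(-1*473) - 119 = 211*(-473) - 119 = -99803 - 119 = -99922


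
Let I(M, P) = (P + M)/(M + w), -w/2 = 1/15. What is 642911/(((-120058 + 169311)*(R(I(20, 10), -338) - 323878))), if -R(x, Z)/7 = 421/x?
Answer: -144654975/3610818845209 ≈ -4.0062e-5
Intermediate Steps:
w = -2/15 ≈ -0.13333
I(M, P) = (M + P)/(-2/15 + M) (I(M, P) = (P + M)/(M - 2/15) = (M + P)/(-2/15 + M))
R(x, Z) = -2947/x
642911/(((-120058 + 169311)*(R(I(20, 10), -338) - 323878))) = 642911/(((-120058 + 169311)*(-2947*(-2 + 15*20)/(15*(20 + 10)) - 323878))) = 642911/((49253*(-2947/(15*30/(-2 + 300)) - 323878))) = 642911/((49253*(-2947/(15*30/298) - 323878))) = 642911/((49253*(-2947/(15*(1/298)*30) - 323878))) = 642911/((49253*(-2947/225/149 - 323878))) = 642911/((49253*(-2947*149/225 - 323878))) = 642911/((49253*(-439103/225 - 323878))) = 642911/((49253*(-73311653/225))) = 642911/(-3610818845209/225) = 642911*(-225/3610818845209) = -144654975/3610818845209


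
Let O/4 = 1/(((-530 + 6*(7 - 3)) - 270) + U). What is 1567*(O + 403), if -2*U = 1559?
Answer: 1964587075/3111 ≈ 6.3150e+5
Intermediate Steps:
U = -1559/2 (U = -1/2*1559 = -1559/2 ≈ -779.50)
O = -8/3111 (O = 4/(((-530 + 6*(7 - 3)) - 270) - 1559/2) = 4/(((-530 + 6*4) - 270) - 1559/2) = 4/(((-530 + 24) - 270) - 1559/2) = 4/((-506 - 270) - 1559/2) = 4/(-776 - 1559/2) = 4/(-3111/2) = 4*(-2/3111) = -8/3111 ≈ -0.0025715)
1567*(O + 403) = 1567*(-8/3111 + 403) = 1567*(1253725/3111) = 1964587075/3111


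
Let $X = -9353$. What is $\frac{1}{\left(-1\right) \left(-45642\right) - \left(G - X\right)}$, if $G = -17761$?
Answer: $\frac{1}{54050} \approx 1.8501 \cdot 10^{-5}$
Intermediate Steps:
$\frac{1}{\left(-1\right) \left(-45642\right) - \left(G - X\right)} = \frac{1}{\left(-1\right) \left(-45642\right) - -8408} = \frac{1}{45642 + \left(-9353 + 17761\right)} = \frac{1}{45642 + 8408} = \frac{1}{54050}$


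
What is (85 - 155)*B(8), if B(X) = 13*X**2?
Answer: -58240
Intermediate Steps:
(85 - 155)*B(8) = (85 - 155)*(13*8**2) = -910*64 = -70*832 = -58240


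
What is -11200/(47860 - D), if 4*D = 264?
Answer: -5600/23897 ≈ -0.23434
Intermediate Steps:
D = 66 (D = (¼)*264 = 66)
-11200/(47860 - D) = -11200/(47860 - 1*66) = -11200/(47860 - 66) = -11200/47794 = -11200*1/47794 = -5600/23897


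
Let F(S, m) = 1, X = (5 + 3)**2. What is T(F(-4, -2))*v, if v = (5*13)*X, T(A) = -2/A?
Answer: -8320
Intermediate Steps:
X = 64 (X = 8**2 = 64)
v = 4160 (v = (5*13)*64 = 65*64 = 4160)
T(F(-4, -2))*v = -2/1*4160 = -2*1*4160 = -2*4160 = -8320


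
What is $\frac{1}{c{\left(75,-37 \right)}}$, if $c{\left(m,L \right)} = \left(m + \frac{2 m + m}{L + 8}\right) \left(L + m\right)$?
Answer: $\frac{29}{74100} \approx 0.00039136$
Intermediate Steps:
$c{\left(m,L \right)} = \left(L + m\right) \left(m + \frac{3 m}{8 + L}\right)$ ($c{\left(m,L \right)} = \left(m + \frac{3 m}{8 + L}\right) \left(L + m\right) = \left(L + m\right) \left(m + \frac{3 m}{8 + L}\right)$)
$\frac{1}{c{\left(75,-37 \right)}} = \frac{1}{75 \frac{1}{8 - 37} \left(\left(-37\right)^{2} + 11 \left(-37\right) + 11 \cdot 75 - 2775\right)} = \frac{1}{75 \frac{1}{-29} \left(1369 - 407 + 825 - 2775\right)} = \frac{1}{75 \left(- \frac{1}{29}\right) \left(-988\right)} = \frac{1}{\frac{74100}{29}} = \frac{29}{74100}$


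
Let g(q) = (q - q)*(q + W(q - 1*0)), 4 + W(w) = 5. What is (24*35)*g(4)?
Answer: 0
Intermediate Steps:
W(w) = 1 (W(w) = -4 + 5 = 1)
g(q) = 0 (g(q) = (q - q)*(q + 1) = 0*(1 + q) = 0)
(24*35)*g(4) = (24*35)*0 = 840*0 = 0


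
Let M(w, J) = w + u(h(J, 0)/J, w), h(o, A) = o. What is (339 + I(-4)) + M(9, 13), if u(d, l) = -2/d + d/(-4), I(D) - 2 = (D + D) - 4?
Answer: 1343/4 ≈ 335.75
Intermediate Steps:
I(D) = -2 + 2*D (I(D) = 2 + ((D + D) - 4) = 2 + (2*D - 4) = 2 + (-4 + 2*D) = -2 + 2*D)
u(d, l) = -2/d - d/4 (u(d, l) = -2/d + d*(-¼) = -2/d - d/4)
M(w, J) = -9/4 + w (M(w, J) = w + (-2/(J/J) - J/(4*J)) = w + (-2/1 - ¼*1) = w + (-2*1 - ¼) = w + (-2 - ¼) = w - 9/4 = -9/4 + w)
(339 + I(-4)) + M(9, 13) = (339 + (-2 + 2*(-4))) + (-9/4 + 9) = (339 + (-2 - 8)) + 27/4 = (339 - 10) + 27/4 = 329 + 27/4 = 1343/4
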